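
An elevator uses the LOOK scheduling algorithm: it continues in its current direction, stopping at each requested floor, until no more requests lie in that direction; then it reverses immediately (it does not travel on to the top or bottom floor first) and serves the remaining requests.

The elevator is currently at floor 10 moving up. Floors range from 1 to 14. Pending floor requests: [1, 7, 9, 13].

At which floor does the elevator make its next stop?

Current floor: 10, direction: up
Requests above: [13]
Requests below: [1, 7, 9]
Moving up and requests lie above → nearest above is min([13]) = 13

Answer: 13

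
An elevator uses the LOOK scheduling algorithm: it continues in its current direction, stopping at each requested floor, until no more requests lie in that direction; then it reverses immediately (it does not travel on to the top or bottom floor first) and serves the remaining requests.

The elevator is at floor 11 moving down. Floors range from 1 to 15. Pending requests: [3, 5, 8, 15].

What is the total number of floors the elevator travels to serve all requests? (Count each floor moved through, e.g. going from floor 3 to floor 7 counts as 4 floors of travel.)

Start at floor 11 moving down, LOOK stop order: [8, 5, 3, 15]
  11 → 8: |8-11| = 3, total = 3
  8 → 5: |5-8| = 3, total = 6
  5 → 3: |3-5| = 2, total = 8
  3 → 15: |15-3| = 12, total = 20

Answer: 20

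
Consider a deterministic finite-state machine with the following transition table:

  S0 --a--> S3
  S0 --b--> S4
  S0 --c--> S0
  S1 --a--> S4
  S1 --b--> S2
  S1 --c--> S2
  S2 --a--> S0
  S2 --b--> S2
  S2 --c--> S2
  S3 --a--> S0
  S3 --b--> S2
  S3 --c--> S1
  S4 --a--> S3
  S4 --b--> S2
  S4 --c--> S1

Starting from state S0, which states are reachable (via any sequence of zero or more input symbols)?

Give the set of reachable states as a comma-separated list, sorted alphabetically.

BFS from S0:
  visit S0: S0--a-->S3 (new), S0--b-->S4 (new), S0--c-->S0 (seen)
  visit S3: S3--a-->S0 (seen), S3--b-->S2 (new), S3--c-->S1 (new)
  visit S4: S4--a-->S3 (seen), S4--b-->S2 (seen), S4--c-->S1 (seen)
  visit S2: S2--a-->S0 (seen), S2--b-->S2 (seen), S2--c-->S2 (seen)
  visit S1: S1--a-->S4 (seen), S1--b-->S2 (seen), S1--c-->S2 (seen)

Answer: S0, S1, S2, S3, S4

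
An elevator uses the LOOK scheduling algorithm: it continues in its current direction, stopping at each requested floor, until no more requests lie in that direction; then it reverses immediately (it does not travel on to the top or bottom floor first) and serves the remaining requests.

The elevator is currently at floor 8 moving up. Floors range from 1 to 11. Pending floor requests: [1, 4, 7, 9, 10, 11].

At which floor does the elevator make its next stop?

Answer: 9

Derivation:
Current floor: 8, direction: up
Requests above: [9, 10, 11]
Requests below: [1, 4, 7]
Moving up and requests lie above → nearest above is min([9, 10, 11]) = 9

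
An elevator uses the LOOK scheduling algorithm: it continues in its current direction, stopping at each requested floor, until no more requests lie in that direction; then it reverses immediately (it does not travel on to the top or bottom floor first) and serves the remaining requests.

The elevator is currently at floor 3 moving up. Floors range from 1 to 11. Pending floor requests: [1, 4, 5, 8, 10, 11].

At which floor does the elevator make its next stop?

Answer: 4

Derivation:
Current floor: 3, direction: up
Requests above: [4, 5, 8, 10, 11]
Requests below: [1]
Moving up and requests lie above → nearest above is min([4, 5, 8, 10, 11]) = 4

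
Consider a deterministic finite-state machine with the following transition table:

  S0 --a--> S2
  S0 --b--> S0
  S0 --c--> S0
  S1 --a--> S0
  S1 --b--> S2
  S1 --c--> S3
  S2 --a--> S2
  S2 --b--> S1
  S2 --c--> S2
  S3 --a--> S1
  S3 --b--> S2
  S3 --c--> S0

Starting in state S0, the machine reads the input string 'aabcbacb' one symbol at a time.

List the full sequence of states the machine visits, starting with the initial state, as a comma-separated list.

Start: S0
  read 'a': S0 --a--> S2
  read 'a': S2 --a--> S2
  read 'b': S2 --b--> S1
  read 'c': S1 --c--> S3
  read 'b': S3 --b--> S2
  read 'a': S2 --a--> S2
  read 'c': S2 --c--> S2
  read 'b': S2 --b--> S1

Answer: S0, S2, S2, S1, S3, S2, S2, S2, S1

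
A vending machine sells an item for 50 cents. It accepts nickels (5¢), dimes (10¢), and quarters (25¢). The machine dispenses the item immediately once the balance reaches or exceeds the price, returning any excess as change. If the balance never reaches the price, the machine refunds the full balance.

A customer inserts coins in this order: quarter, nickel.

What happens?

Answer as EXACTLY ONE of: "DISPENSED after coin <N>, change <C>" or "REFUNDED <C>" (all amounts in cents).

Price: 50¢
Coin 1 (quarter, 25¢): balance = 25¢
Coin 2 (nickel, 5¢): balance = 30¢
All coins inserted, balance 30¢ < price 50¢ → REFUND 30¢

Answer: REFUNDED 30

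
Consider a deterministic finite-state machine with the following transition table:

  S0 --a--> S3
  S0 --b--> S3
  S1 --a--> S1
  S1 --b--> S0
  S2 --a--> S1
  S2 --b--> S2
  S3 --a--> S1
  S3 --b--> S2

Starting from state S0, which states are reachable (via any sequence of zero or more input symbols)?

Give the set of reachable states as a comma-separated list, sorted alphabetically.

BFS from S0:
  visit S0: S0--a-->S3 (new), S0--b-->S3 (seen)
  visit S3: S3--a-->S1 (new), S3--b-->S2 (new)
  visit S1: S1--a-->S1 (seen), S1--b-->S0 (seen)
  visit S2: S2--a-->S1 (seen), S2--b-->S2 (seen)

Answer: S0, S1, S2, S3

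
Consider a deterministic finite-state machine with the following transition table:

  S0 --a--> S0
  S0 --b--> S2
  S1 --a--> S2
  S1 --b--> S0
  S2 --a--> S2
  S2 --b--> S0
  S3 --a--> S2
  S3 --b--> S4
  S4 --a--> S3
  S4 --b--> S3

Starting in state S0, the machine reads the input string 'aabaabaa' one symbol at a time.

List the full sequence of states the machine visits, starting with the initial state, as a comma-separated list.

Start: S0
  read 'a': S0 --a--> S0
  read 'a': S0 --a--> S0
  read 'b': S0 --b--> S2
  read 'a': S2 --a--> S2
  read 'a': S2 --a--> S2
  read 'b': S2 --b--> S0
  read 'a': S0 --a--> S0
  read 'a': S0 --a--> S0

Answer: S0, S0, S0, S2, S2, S2, S0, S0, S0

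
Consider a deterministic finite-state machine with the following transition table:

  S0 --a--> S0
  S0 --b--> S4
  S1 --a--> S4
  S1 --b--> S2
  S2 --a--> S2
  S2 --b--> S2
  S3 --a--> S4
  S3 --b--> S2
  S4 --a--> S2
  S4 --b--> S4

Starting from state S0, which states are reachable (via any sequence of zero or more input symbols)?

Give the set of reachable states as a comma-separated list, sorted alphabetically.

BFS from S0:
  visit S0: S0--a-->S0 (seen), S0--b-->S4 (new)
  visit S4: S4--a-->S2 (new), S4--b-->S4 (seen)
  visit S2: S2--a-->S2 (seen), S2--b-->S2 (seen)

Answer: S0, S2, S4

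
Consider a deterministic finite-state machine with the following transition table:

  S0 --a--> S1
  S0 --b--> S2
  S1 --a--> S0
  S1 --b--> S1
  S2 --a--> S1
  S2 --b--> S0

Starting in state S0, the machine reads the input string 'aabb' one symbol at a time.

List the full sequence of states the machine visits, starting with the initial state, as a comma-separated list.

Answer: S0, S1, S0, S2, S0

Derivation:
Start: S0
  read 'a': S0 --a--> S1
  read 'a': S1 --a--> S0
  read 'b': S0 --b--> S2
  read 'b': S2 --b--> S0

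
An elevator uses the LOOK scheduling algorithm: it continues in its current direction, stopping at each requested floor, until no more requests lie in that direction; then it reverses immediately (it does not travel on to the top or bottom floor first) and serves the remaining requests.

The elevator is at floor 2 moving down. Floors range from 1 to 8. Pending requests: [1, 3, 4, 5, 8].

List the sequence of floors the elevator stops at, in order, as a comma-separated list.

Answer: 1, 3, 4, 5, 8

Derivation:
Current: 2, moving DOWN
Serve below first (descending): [1]
Then reverse, serve above (ascending): [3, 4, 5, 8]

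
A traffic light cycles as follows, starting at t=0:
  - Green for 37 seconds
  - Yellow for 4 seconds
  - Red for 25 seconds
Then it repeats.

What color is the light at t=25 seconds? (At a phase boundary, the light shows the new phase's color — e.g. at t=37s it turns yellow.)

Cycle length = 37 + 4 + 25 = 66s
t = 25, phase_t = 25 mod 66 = 25
25 < 37 (green end) → GREEN

Answer: green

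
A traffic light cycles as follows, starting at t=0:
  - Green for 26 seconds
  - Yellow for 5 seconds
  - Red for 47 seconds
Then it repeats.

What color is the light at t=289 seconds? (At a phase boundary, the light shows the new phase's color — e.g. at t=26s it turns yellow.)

Answer: red

Derivation:
Cycle length = 26 + 5 + 47 = 78s
t = 289, phase_t = 289 mod 78 = 55
55 >= 31 → RED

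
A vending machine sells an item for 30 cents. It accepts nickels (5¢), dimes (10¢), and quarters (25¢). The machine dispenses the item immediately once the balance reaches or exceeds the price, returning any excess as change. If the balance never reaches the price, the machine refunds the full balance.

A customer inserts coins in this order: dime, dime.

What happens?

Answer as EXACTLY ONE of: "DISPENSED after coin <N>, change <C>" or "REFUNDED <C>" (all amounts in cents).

Answer: REFUNDED 20

Derivation:
Price: 30¢
Coin 1 (dime, 10¢): balance = 10¢
Coin 2 (dime, 10¢): balance = 20¢
All coins inserted, balance 20¢ < price 30¢ → REFUND 20¢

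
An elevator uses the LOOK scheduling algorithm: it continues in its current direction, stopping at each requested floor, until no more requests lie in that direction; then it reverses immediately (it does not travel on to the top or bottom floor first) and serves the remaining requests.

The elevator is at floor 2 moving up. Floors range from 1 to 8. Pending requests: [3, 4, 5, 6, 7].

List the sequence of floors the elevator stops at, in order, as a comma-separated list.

Current: 2, moving UP
Serve above first (ascending): [3, 4, 5, 6, 7]
Then reverse, serve below (descending): []

Answer: 3, 4, 5, 6, 7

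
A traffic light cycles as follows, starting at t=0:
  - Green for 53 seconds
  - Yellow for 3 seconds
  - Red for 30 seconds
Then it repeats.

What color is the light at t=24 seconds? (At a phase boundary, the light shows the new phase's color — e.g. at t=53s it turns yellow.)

Answer: green

Derivation:
Cycle length = 53 + 3 + 30 = 86s
t = 24, phase_t = 24 mod 86 = 24
24 < 53 (green end) → GREEN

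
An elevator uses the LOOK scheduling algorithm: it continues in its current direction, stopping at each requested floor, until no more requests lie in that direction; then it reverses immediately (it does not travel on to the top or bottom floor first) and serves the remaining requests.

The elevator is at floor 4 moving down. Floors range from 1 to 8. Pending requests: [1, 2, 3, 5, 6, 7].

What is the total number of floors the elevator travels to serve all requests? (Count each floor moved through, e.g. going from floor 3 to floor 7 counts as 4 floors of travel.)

Start at floor 4 moving down, LOOK stop order: [3, 2, 1, 5, 6, 7]
  4 → 3: |3-4| = 1, total = 1
  3 → 2: |2-3| = 1, total = 2
  2 → 1: |1-2| = 1, total = 3
  1 → 5: |5-1| = 4, total = 7
  5 → 6: |6-5| = 1, total = 8
  6 → 7: |7-6| = 1, total = 9

Answer: 9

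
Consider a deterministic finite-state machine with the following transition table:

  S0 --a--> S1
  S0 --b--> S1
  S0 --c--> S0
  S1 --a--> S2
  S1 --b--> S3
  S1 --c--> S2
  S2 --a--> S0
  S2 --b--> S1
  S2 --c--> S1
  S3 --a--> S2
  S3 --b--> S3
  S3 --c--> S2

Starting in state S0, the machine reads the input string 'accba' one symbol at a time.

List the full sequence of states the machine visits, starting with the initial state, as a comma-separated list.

Start: S0
  read 'a': S0 --a--> S1
  read 'c': S1 --c--> S2
  read 'c': S2 --c--> S1
  read 'b': S1 --b--> S3
  read 'a': S3 --a--> S2

Answer: S0, S1, S2, S1, S3, S2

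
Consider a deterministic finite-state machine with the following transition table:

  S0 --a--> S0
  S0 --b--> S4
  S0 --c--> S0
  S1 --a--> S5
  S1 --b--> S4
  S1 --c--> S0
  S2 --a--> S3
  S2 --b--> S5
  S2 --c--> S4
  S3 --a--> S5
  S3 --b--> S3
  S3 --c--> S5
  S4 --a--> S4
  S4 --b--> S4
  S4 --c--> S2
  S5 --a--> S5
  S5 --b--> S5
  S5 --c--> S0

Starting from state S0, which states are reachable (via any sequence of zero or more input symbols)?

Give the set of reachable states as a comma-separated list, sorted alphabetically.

Answer: S0, S2, S3, S4, S5

Derivation:
BFS from S0:
  visit S0: S0--a-->S0 (seen), S0--b-->S4 (new), S0--c-->S0 (seen)
  visit S4: S4--a-->S4 (seen), S4--b-->S4 (seen), S4--c-->S2 (new)
  visit S2: S2--a-->S3 (new), S2--b-->S5 (new), S2--c-->S4 (seen)
  visit S3: S3--a-->S5 (seen), S3--b-->S3 (seen), S3--c-->S5 (seen)
  visit S5: S5--a-->S5 (seen), S5--b-->S5 (seen), S5--c-->S0 (seen)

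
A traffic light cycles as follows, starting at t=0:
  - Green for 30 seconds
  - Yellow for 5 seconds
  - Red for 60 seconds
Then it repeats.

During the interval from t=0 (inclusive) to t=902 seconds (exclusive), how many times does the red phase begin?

Cycle = 30+5+60 = 95s
red phase starts at t = k*95 + 35 for k=0,1,2,...
Need k*95+35 < 902 → k < 9.126
k ∈ {0, ..., 9} → 10 starts

Answer: 10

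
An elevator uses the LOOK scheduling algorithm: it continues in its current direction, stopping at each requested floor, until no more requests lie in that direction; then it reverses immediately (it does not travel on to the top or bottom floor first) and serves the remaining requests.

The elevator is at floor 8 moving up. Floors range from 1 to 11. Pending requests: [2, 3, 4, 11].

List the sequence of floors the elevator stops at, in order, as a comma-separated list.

Answer: 11, 4, 3, 2

Derivation:
Current: 8, moving UP
Serve above first (ascending): [11]
Then reverse, serve below (descending): [4, 3, 2]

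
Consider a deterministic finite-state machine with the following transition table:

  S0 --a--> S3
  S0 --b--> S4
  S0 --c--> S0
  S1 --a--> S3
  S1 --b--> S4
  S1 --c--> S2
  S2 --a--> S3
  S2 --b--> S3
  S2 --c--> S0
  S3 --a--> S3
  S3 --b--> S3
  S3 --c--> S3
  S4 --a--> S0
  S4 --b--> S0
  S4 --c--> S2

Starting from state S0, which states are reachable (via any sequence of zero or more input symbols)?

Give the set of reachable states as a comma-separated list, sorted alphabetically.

BFS from S0:
  visit S0: S0--a-->S3 (new), S0--b-->S4 (new), S0--c-->S0 (seen)
  visit S3: S3--a-->S3 (seen), S3--b-->S3 (seen), S3--c-->S3 (seen)
  visit S4: S4--a-->S0 (seen), S4--b-->S0 (seen), S4--c-->S2 (new)
  visit S2: S2--a-->S3 (seen), S2--b-->S3 (seen), S2--c-->S0 (seen)

Answer: S0, S2, S3, S4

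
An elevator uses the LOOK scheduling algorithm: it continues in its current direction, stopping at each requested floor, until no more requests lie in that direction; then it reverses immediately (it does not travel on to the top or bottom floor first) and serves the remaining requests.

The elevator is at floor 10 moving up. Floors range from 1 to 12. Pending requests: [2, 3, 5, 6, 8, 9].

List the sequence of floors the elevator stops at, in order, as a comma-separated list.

Current: 10, moving UP
Serve above first (ascending): []
Then reverse, serve below (descending): [9, 8, 6, 5, 3, 2]

Answer: 9, 8, 6, 5, 3, 2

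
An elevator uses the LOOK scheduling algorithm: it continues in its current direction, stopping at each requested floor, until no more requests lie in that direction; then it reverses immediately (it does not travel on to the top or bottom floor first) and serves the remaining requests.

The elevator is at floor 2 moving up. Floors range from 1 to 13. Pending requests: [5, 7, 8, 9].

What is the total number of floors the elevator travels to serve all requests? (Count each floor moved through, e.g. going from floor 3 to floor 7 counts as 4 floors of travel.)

Start at floor 2 moving up, LOOK stop order: [5, 7, 8, 9]
  2 → 5: |5-2| = 3, total = 3
  5 → 7: |7-5| = 2, total = 5
  7 → 8: |8-7| = 1, total = 6
  8 → 9: |9-8| = 1, total = 7

Answer: 7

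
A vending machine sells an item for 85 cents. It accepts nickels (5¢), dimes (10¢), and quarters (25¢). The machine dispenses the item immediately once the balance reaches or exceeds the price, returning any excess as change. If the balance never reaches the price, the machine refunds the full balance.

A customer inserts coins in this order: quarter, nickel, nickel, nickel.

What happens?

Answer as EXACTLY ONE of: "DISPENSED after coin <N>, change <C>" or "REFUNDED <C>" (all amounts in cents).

Price: 85¢
Coin 1 (quarter, 25¢): balance = 25¢
Coin 2 (nickel, 5¢): balance = 30¢
Coin 3 (nickel, 5¢): balance = 35¢
Coin 4 (nickel, 5¢): balance = 40¢
All coins inserted, balance 40¢ < price 85¢ → REFUND 40¢

Answer: REFUNDED 40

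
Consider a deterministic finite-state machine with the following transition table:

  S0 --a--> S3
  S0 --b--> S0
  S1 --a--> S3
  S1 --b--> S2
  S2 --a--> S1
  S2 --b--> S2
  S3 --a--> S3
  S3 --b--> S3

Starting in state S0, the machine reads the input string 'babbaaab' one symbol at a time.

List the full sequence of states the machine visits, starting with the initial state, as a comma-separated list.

Start: S0
  read 'b': S0 --b--> S0
  read 'a': S0 --a--> S3
  read 'b': S3 --b--> S3
  read 'b': S3 --b--> S3
  read 'a': S3 --a--> S3
  read 'a': S3 --a--> S3
  read 'a': S3 --a--> S3
  read 'b': S3 --b--> S3

Answer: S0, S0, S3, S3, S3, S3, S3, S3, S3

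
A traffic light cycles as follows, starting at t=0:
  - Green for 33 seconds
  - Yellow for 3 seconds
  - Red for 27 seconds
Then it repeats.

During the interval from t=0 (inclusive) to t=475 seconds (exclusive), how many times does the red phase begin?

Answer: 7

Derivation:
Cycle = 33+3+27 = 63s
red phase starts at t = k*63 + 36 for k=0,1,2,...
Need k*63+36 < 475 → k < 6.968
k ∈ {0, ..., 6} → 7 starts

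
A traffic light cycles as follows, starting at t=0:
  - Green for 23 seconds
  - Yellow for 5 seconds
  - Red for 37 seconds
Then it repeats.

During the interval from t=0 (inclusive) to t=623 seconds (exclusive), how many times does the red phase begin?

Cycle = 23+5+37 = 65s
red phase starts at t = k*65 + 28 for k=0,1,2,...
Need k*65+28 < 623 → k < 9.154
k ∈ {0, ..., 9} → 10 starts

Answer: 10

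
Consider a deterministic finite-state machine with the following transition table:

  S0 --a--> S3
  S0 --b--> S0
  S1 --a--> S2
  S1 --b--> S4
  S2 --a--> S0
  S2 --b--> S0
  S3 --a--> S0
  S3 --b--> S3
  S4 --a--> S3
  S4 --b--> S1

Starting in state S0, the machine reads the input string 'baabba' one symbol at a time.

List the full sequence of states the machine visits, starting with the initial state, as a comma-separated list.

Start: S0
  read 'b': S0 --b--> S0
  read 'a': S0 --a--> S3
  read 'a': S3 --a--> S0
  read 'b': S0 --b--> S0
  read 'b': S0 --b--> S0
  read 'a': S0 --a--> S3

Answer: S0, S0, S3, S0, S0, S0, S3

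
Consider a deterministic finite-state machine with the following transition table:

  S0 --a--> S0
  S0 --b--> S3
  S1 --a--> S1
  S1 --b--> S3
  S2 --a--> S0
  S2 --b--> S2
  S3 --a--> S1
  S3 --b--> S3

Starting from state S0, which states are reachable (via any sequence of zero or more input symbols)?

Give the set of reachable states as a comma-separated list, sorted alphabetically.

BFS from S0:
  visit S0: S0--a-->S0 (seen), S0--b-->S3 (new)
  visit S3: S3--a-->S1 (new), S3--b-->S3 (seen)
  visit S1: S1--a-->S1 (seen), S1--b-->S3 (seen)

Answer: S0, S1, S3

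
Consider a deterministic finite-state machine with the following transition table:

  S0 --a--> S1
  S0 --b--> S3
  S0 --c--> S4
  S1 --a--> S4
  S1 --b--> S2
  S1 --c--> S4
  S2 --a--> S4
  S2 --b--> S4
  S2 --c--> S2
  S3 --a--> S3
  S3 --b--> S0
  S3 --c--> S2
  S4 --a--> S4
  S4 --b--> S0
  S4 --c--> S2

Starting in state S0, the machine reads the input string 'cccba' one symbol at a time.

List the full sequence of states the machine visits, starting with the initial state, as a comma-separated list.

Start: S0
  read 'c': S0 --c--> S4
  read 'c': S4 --c--> S2
  read 'c': S2 --c--> S2
  read 'b': S2 --b--> S4
  read 'a': S4 --a--> S4

Answer: S0, S4, S2, S2, S4, S4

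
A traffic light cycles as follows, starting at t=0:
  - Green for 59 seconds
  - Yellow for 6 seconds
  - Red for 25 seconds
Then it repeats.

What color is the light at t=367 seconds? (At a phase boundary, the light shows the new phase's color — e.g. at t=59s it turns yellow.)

Answer: green

Derivation:
Cycle length = 59 + 6 + 25 = 90s
t = 367, phase_t = 367 mod 90 = 7
7 < 59 (green end) → GREEN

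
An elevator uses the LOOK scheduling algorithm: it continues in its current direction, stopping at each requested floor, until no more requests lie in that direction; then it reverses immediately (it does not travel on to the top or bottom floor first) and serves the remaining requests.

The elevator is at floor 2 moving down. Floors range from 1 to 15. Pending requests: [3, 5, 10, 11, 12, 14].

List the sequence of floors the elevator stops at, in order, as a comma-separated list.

Current: 2, moving DOWN
Serve below first (descending): []
Then reverse, serve above (ascending): [3, 5, 10, 11, 12, 14]

Answer: 3, 5, 10, 11, 12, 14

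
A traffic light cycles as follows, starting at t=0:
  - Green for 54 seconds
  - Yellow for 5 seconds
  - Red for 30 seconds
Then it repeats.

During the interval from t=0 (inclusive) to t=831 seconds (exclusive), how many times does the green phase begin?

Cycle = 54+5+30 = 89s
green phase starts at t = k*89 + 0 for k=0,1,2,...
Need k*89+0 < 831 → k < 9.337
k ∈ {0, ..., 9} → 10 starts

Answer: 10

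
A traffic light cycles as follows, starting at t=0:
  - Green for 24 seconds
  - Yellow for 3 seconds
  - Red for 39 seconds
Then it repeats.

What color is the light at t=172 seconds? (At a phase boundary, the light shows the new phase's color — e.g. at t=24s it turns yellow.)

Answer: red

Derivation:
Cycle length = 24 + 3 + 39 = 66s
t = 172, phase_t = 172 mod 66 = 40
40 >= 27 → RED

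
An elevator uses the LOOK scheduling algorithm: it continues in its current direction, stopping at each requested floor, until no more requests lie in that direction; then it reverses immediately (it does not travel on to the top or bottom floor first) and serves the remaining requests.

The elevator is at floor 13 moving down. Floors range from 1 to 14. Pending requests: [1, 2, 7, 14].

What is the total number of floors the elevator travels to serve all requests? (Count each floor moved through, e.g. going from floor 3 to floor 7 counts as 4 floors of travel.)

Answer: 25

Derivation:
Start at floor 13 moving down, LOOK stop order: [7, 2, 1, 14]
  13 → 7: |7-13| = 6, total = 6
  7 → 2: |2-7| = 5, total = 11
  2 → 1: |1-2| = 1, total = 12
  1 → 14: |14-1| = 13, total = 25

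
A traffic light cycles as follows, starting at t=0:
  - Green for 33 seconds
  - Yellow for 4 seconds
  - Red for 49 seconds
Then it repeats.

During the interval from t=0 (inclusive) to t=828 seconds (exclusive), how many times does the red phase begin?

Cycle = 33+4+49 = 86s
red phase starts at t = k*86 + 37 for k=0,1,2,...
Need k*86+37 < 828 → k < 9.198
k ∈ {0, ..., 9} → 10 starts

Answer: 10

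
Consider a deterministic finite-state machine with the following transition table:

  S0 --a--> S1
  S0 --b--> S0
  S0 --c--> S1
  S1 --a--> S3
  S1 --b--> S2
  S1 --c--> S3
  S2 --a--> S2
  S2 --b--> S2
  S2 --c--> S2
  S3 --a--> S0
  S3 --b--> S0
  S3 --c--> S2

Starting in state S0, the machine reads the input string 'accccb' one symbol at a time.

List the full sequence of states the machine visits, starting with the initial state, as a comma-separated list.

Answer: S0, S1, S3, S2, S2, S2, S2

Derivation:
Start: S0
  read 'a': S0 --a--> S1
  read 'c': S1 --c--> S3
  read 'c': S3 --c--> S2
  read 'c': S2 --c--> S2
  read 'c': S2 --c--> S2
  read 'b': S2 --b--> S2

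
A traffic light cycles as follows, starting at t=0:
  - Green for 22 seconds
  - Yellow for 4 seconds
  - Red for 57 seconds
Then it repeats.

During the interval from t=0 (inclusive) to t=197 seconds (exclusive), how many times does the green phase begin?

Cycle = 22+4+57 = 83s
green phase starts at t = k*83 + 0 for k=0,1,2,...
Need k*83+0 < 197 → k < 2.373
k ∈ {0, ..., 2} → 3 starts

Answer: 3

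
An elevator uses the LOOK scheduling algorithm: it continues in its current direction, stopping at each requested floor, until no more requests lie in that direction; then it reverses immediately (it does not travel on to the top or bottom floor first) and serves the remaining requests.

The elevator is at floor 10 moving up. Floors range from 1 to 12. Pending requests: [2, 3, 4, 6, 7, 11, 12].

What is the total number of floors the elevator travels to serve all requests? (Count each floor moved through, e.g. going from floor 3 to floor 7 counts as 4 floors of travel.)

Answer: 12

Derivation:
Start at floor 10 moving up, LOOK stop order: [11, 12, 7, 6, 4, 3, 2]
  10 → 11: |11-10| = 1, total = 1
  11 → 12: |12-11| = 1, total = 2
  12 → 7: |7-12| = 5, total = 7
  7 → 6: |6-7| = 1, total = 8
  6 → 4: |4-6| = 2, total = 10
  4 → 3: |3-4| = 1, total = 11
  3 → 2: |2-3| = 1, total = 12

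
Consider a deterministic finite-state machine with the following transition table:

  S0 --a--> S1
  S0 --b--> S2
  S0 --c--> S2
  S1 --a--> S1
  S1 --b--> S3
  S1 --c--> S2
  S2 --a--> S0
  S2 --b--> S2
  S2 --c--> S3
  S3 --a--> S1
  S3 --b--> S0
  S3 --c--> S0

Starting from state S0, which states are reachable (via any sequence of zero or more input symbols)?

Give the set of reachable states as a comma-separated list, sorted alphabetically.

BFS from S0:
  visit S0: S0--a-->S1 (new), S0--b-->S2 (new), S0--c-->S2 (seen)
  visit S1: S1--a-->S1 (seen), S1--b-->S3 (new), S1--c-->S2 (seen)
  visit S2: S2--a-->S0 (seen), S2--b-->S2 (seen), S2--c-->S3 (seen)
  visit S3: S3--a-->S1 (seen), S3--b-->S0 (seen), S3--c-->S0 (seen)

Answer: S0, S1, S2, S3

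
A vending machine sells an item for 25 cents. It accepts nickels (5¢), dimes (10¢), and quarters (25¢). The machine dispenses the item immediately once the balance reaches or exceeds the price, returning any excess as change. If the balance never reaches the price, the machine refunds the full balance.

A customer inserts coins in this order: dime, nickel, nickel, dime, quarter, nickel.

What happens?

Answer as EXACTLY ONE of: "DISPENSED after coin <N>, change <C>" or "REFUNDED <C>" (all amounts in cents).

Answer: DISPENSED after coin 4, change 5

Derivation:
Price: 25¢
Coin 1 (dime, 10¢): balance = 10¢
Coin 2 (nickel, 5¢): balance = 15¢
Coin 3 (nickel, 5¢): balance = 20¢
Coin 4 (dime, 10¢): balance = 30¢
  → balance >= price → DISPENSE, change = 30 - 25 = 5¢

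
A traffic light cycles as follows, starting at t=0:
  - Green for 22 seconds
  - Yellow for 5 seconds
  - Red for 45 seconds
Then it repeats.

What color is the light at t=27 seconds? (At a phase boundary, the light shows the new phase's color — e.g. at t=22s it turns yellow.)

Answer: red

Derivation:
Cycle length = 22 + 5 + 45 = 72s
t = 27, phase_t = 27 mod 72 = 27
27 >= 27 → RED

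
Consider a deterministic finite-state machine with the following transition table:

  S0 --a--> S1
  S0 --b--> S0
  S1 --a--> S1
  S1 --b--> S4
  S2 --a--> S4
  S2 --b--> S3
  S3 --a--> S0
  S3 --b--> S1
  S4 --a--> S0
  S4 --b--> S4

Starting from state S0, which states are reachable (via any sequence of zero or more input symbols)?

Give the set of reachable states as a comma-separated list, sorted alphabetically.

BFS from S0:
  visit S0: S0--a-->S1 (new), S0--b-->S0 (seen)
  visit S1: S1--a-->S1 (seen), S1--b-->S4 (new)
  visit S4: S4--a-->S0 (seen), S4--b-->S4 (seen)

Answer: S0, S1, S4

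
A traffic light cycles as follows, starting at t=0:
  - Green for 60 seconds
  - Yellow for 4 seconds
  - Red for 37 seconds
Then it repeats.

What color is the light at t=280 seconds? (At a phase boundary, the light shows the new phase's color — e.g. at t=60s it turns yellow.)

Cycle length = 60 + 4 + 37 = 101s
t = 280, phase_t = 280 mod 101 = 78
78 >= 64 → RED

Answer: red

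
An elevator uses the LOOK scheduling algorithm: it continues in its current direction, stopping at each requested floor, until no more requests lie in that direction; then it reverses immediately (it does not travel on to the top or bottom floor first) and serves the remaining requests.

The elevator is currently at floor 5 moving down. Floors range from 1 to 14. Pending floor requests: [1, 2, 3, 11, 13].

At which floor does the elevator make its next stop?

Answer: 3

Derivation:
Current floor: 5, direction: down
Requests above: [11, 13]
Requests below: [1, 2, 3]
Moving down and requests lie below → nearest below is max([1, 2, 3]) = 3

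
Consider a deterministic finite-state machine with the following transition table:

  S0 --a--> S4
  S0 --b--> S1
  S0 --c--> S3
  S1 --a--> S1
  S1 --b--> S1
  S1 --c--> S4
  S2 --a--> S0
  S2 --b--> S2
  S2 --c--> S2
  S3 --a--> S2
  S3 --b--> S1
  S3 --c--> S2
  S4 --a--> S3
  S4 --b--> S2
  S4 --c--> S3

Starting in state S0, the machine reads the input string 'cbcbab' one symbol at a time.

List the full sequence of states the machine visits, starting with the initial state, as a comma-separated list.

Answer: S0, S3, S1, S4, S2, S0, S1

Derivation:
Start: S0
  read 'c': S0 --c--> S3
  read 'b': S3 --b--> S1
  read 'c': S1 --c--> S4
  read 'b': S4 --b--> S2
  read 'a': S2 --a--> S0
  read 'b': S0 --b--> S1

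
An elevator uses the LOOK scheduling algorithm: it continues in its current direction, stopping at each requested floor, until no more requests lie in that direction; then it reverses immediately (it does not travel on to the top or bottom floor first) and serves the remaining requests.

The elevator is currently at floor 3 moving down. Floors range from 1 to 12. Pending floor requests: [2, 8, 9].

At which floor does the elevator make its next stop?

Answer: 2

Derivation:
Current floor: 3, direction: down
Requests above: [8, 9]
Requests below: [2]
Moving down and requests lie below → nearest below is max([2]) = 2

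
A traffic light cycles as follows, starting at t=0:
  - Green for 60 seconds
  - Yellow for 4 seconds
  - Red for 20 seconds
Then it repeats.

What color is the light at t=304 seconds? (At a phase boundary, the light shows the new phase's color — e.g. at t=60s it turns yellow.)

Cycle length = 60 + 4 + 20 = 84s
t = 304, phase_t = 304 mod 84 = 52
52 < 60 (green end) → GREEN

Answer: green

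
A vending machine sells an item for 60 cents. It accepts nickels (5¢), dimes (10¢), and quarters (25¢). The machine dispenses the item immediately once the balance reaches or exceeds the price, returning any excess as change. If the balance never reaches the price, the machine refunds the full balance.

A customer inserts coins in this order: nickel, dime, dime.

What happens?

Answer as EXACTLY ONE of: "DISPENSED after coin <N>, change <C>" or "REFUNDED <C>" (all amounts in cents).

Price: 60¢
Coin 1 (nickel, 5¢): balance = 5¢
Coin 2 (dime, 10¢): balance = 15¢
Coin 3 (dime, 10¢): balance = 25¢
All coins inserted, balance 25¢ < price 60¢ → REFUND 25¢

Answer: REFUNDED 25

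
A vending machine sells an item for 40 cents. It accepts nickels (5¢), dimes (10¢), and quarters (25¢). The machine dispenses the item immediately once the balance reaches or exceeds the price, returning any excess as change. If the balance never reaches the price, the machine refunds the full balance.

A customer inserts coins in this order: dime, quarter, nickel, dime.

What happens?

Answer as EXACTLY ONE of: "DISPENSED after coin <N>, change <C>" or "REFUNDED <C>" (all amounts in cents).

Answer: DISPENSED after coin 3, change 0

Derivation:
Price: 40¢
Coin 1 (dime, 10¢): balance = 10¢
Coin 2 (quarter, 25¢): balance = 35¢
Coin 3 (nickel, 5¢): balance = 40¢
  → balance >= price → DISPENSE, change = 40 - 40 = 0¢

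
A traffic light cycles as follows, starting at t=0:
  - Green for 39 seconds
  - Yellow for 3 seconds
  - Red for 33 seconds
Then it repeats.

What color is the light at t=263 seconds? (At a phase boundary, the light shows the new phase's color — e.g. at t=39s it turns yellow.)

Answer: green

Derivation:
Cycle length = 39 + 3 + 33 = 75s
t = 263, phase_t = 263 mod 75 = 38
38 < 39 (green end) → GREEN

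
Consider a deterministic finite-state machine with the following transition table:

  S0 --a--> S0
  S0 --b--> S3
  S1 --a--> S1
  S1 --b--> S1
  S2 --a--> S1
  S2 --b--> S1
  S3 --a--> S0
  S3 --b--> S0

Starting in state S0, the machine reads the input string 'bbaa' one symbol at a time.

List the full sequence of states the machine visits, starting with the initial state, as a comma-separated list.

Answer: S0, S3, S0, S0, S0

Derivation:
Start: S0
  read 'b': S0 --b--> S3
  read 'b': S3 --b--> S0
  read 'a': S0 --a--> S0
  read 'a': S0 --a--> S0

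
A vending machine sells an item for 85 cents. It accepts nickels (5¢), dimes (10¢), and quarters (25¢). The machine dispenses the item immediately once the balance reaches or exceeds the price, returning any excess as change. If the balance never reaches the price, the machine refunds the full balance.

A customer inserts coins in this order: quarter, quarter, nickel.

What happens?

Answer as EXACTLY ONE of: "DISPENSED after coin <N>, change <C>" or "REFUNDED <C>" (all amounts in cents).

Answer: REFUNDED 55

Derivation:
Price: 85¢
Coin 1 (quarter, 25¢): balance = 25¢
Coin 2 (quarter, 25¢): balance = 50¢
Coin 3 (nickel, 5¢): balance = 55¢
All coins inserted, balance 55¢ < price 85¢ → REFUND 55¢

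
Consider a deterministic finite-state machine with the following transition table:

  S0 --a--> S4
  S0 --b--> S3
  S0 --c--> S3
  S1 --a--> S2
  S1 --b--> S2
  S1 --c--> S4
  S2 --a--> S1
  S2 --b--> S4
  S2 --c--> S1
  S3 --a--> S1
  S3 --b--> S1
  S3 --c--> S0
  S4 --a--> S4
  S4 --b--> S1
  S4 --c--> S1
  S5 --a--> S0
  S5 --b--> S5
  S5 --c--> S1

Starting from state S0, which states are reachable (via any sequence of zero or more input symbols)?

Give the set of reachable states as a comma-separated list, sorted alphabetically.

BFS from S0:
  visit S0: S0--a-->S4 (new), S0--b-->S3 (new), S0--c-->S3 (seen)
  visit S4: S4--a-->S4 (seen), S4--b-->S1 (new), S4--c-->S1 (seen)
  visit S3: S3--a-->S1 (seen), S3--b-->S1 (seen), S3--c-->S0 (seen)
  visit S1: S1--a-->S2 (new), S1--b-->S2 (seen), S1--c-->S4 (seen)
  visit S2: S2--a-->S1 (seen), S2--b-->S4 (seen), S2--c-->S1 (seen)

Answer: S0, S1, S2, S3, S4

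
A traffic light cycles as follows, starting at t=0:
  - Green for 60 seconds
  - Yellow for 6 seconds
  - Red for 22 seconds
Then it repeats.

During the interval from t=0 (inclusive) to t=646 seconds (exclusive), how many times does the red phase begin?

Cycle = 60+6+22 = 88s
red phase starts at t = k*88 + 66 for k=0,1,2,...
Need k*88+66 < 646 → k < 6.591
k ∈ {0, ..., 6} → 7 starts

Answer: 7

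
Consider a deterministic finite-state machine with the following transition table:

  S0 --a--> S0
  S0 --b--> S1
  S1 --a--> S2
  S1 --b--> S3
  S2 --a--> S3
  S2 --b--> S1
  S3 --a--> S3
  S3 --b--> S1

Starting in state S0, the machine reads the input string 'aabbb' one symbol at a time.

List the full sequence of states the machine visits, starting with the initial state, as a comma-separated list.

Start: S0
  read 'a': S0 --a--> S0
  read 'a': S0 --a--> S0
  read 'b': S0 --b--> S1
  read 'b': S1 --b--> S3
  read 'b': S3 --b--> S1

Answer: S0, S0, S0, S1, S3, S1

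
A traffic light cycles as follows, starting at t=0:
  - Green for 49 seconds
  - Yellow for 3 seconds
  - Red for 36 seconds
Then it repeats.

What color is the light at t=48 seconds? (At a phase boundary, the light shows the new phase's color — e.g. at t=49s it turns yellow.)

Answer: green

Derivation:
Cycle length = 49 + 3 + 36 = 88s
t = 48, phase_t = 48 mod 88 = 48
48 < 49 (green end) → GREEN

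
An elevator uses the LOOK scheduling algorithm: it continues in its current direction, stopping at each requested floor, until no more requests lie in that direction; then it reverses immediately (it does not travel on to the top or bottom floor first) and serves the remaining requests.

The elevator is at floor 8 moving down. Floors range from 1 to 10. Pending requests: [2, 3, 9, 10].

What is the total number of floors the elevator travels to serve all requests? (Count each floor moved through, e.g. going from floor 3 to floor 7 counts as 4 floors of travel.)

Answer: 14

Derivation:
Start at floor 8 moving down, LOOK stop order: [3, 2, 9, 10]
  8 → 3: |3-8| = 5, total = 5
  3 → 2: |2-3| = 1, total = 6
  2 → 9: |9-2| = 7, total = 13
  9 → 10: |10-9| = 1, total = 14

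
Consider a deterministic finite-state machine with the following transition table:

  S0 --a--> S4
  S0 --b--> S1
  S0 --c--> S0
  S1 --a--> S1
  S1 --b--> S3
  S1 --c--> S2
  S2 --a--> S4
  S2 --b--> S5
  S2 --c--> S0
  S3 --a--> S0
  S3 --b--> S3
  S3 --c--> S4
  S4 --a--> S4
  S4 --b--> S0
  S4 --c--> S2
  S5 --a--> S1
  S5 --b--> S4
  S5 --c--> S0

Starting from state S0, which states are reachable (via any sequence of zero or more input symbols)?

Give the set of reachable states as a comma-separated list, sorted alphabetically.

BFS from S0:
  visit S0: S0--a-->S4 (new), S0--b-->S1 (new), S0--c-->S0 (seen)
  visit S4: S4--a-->S4 (seen), S4--b-->S0 (seen), S4--c-->S2 (new)
  visit S1: S1--a-->S1 (seen), S1--b-->S3 (new), S1--c-->S2 (seen)
  visit S2: S2--a-->S4 (seen), S2--b-->S5 (new), S2--c-->S0 (seen)
  visit S3: S3--a-->S0 (seen), S3--b-->S3 (seen), S3--c-->S4 (seen)
  visit S5: S5--a-->S1 (seen), S5--b-->S4 (seen), S5--c-->S0 (seen)

Answer: S0, S1, S2, S3, S4, S5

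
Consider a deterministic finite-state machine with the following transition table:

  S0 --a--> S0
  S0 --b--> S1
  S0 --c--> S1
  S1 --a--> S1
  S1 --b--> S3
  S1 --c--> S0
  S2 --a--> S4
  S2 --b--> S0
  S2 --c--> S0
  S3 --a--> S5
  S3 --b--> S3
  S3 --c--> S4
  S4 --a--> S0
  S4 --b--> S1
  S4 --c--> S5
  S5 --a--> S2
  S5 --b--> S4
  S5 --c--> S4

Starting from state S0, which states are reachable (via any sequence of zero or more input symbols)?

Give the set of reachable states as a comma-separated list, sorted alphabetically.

Answer: S0, S1, S2, S3, S4, S5

Derivation:
BFS from S0:
  visit S0: S0--a-->S0 (seen), S0--b-->S1 (new), S0--c-->S1 (seen)
  visit S1: S1--a-->S1 (seen), S1--b-->S3 (new), S1--c-->S0 (seen)
  visit S3: S3--a-->S5 (new), S3--b-->S3 (seen), S3--c-->S4 (new)
  visit S5: S5--a-->S2 (new), S5--b-->S4 (seen), S5--c-->S4 (seen)
  visit S4: S4--a-->S0 (seen), S4--b-->S1 (seen), S4--c-->S5 (seen)
  visit S2: S2--a-->S4 (seen), S2--b-->S0 (seen), S2--c-->S0 (seen)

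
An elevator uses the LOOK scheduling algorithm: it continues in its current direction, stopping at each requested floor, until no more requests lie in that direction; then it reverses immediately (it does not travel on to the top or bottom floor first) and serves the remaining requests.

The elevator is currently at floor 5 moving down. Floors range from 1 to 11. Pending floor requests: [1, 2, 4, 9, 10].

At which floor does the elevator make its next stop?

Current floor: 5, direction: down
Requests above: [9, 10]
Requests below: [1, 2, 4]
Moving down and requests lie below → nearest below is max([1, 2, 4]) = 4

Answer: 4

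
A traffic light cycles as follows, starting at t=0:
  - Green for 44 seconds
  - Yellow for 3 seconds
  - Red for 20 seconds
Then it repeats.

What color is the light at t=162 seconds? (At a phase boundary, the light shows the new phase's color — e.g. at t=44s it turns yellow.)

Cycle length = 44 + 3 + 20 = 67s
t = 162, phase_t = 162 mod 67 = 28
28 < 44 (green end) → GREEN

Answer: green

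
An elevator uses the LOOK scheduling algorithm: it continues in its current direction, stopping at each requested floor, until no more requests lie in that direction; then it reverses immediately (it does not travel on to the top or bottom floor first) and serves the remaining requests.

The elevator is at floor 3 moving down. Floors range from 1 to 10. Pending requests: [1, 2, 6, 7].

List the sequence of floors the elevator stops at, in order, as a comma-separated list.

Current: 3, moving DOWN
Serve below first (descending): [2, 1]
Then reverse, serve above (ascending): [6, 7]

Answer: 2, 1, 6, 7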